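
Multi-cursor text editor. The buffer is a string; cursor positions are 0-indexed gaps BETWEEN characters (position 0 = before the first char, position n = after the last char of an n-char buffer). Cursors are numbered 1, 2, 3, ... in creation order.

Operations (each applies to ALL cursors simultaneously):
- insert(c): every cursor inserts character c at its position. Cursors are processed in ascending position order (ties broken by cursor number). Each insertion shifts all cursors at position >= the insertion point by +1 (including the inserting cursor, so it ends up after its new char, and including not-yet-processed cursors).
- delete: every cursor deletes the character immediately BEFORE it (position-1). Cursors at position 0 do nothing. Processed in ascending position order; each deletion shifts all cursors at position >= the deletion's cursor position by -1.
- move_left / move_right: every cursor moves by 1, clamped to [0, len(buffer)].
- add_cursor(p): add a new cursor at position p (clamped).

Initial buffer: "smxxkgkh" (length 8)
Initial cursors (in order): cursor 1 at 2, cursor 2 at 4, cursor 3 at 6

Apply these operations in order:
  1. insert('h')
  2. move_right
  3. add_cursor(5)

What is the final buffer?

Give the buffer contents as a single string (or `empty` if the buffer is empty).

Answer: smhxxhkghkh

Derivation:
After op 1 (insert('h')): buffer="smhxxhkghkh" (len 11), cursors c1@3 c2@6 c3@9, authorship ..1..2..3..
After op 2 (move_right): buffer="smhxxhkghkh" (len 11), cursors c1@4 c2@7 c3@10, authorship ..1..2..3..
After op 3 (add_cursor(5)): buffer="smhxxhkghkh" (len 11), cursors c1@4 c4@5 c2@7 c3@10, authorship ..1..2..3..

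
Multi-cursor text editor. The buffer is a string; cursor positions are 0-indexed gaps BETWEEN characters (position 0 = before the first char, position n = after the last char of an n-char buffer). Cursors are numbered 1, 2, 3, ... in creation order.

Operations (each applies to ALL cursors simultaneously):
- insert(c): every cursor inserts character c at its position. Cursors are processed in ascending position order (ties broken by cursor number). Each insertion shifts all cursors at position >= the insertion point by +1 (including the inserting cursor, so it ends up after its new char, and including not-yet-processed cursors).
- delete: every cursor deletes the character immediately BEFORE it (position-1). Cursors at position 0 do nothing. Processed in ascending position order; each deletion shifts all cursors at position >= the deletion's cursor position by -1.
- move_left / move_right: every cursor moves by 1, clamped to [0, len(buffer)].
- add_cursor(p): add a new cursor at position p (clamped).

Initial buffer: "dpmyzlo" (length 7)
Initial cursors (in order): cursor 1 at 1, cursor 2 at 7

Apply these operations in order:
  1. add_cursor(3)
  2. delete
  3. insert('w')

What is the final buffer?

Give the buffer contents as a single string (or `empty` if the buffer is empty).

After op 1 (add_cursor(3)): buffer="dpmyzlo" (len 7), cursors c1@1 c3@3 c2@7, authorship .......
After op 2 (delete): buffer="pyzl" (len 4), cursors c1@0 c3@1 c2@4, authorship ....
After op 3 (insert('w')): buffer="wpwyzlw" (len 7), cursors c1@1 c3@3 c2@7, authorship 1.3...2

Answer: wpwyzlw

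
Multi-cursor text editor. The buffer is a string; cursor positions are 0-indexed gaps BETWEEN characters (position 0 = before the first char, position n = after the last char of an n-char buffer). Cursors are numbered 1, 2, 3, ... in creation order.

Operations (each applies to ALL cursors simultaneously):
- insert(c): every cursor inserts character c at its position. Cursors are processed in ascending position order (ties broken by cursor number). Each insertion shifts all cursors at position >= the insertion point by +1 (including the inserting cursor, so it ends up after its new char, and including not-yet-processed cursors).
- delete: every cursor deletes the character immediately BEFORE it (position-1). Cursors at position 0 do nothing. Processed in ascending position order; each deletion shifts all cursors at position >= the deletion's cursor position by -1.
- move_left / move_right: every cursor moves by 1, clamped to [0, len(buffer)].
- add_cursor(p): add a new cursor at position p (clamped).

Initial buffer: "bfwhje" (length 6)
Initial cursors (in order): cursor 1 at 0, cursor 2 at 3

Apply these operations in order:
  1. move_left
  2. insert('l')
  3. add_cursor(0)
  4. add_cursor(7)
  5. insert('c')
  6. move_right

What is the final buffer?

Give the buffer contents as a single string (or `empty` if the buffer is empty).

Answer: clcbflcwhjce

Derivation:
After op 1 (move_left): buffer="bfwhje" (len 6), cursors c1@0 c2@2, authorship ......
After op 2 (insert('l')): buffer="lbflwhje" (len 8), cursors c1@1 c2@4, authorship 1..2....
After op 3 (add_cursor(0)): buffer="lbflwhje" (len 8), cursors c3@0 c1@1 c2@4, authorship 1..2....
After op 4 (add_cursor(7)): buffer="lbflwhje" (len 8), cursors c3@0 c1@1 c2@4 c4@7, authorship 1..2....
After op 5 (insert('c')): buffer="clcbflcwhjce" (len 12), cursors c3@1 c1@3 c2@7 c4@11, authorship 311..22...4.
After op 6 (move_right): buffer="clcbflcwhjce" (len 12), cursors c3@2 c1@4 c2@8 c4@12, authorship 311..22...4.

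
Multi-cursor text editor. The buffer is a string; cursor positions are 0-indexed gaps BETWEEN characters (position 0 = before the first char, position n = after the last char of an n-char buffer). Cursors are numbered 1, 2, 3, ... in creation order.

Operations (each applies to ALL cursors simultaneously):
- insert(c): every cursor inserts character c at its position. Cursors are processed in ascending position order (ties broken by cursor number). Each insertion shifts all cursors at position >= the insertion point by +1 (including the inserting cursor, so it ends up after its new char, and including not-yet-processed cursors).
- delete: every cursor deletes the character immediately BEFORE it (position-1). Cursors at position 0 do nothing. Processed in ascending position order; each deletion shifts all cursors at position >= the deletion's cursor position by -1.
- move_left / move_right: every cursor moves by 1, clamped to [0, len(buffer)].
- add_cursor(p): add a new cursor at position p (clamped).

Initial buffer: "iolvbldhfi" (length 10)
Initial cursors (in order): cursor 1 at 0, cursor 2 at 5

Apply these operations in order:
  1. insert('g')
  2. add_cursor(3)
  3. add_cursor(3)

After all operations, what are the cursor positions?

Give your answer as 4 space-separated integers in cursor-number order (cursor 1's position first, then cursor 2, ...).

Answer: 1 7 3 3

Derivation:
After op 1 (insert('g')): buffer="giolvbgldhfi" (len 12), cursors c1@1 c2@7, authorship 1.....2.....
After op 2 (add_cursor(3)): buffer="giolvbgldhfi" (len 12), cursors c1@1 c3@3 c2@7, authorship 1.....2.....
After op 3 (add_cursor(3)): buffer="giolvbgldhfi" (len 12), cursors c1@1 c3@3 c4@3 c2@7, authorship 1.....2.....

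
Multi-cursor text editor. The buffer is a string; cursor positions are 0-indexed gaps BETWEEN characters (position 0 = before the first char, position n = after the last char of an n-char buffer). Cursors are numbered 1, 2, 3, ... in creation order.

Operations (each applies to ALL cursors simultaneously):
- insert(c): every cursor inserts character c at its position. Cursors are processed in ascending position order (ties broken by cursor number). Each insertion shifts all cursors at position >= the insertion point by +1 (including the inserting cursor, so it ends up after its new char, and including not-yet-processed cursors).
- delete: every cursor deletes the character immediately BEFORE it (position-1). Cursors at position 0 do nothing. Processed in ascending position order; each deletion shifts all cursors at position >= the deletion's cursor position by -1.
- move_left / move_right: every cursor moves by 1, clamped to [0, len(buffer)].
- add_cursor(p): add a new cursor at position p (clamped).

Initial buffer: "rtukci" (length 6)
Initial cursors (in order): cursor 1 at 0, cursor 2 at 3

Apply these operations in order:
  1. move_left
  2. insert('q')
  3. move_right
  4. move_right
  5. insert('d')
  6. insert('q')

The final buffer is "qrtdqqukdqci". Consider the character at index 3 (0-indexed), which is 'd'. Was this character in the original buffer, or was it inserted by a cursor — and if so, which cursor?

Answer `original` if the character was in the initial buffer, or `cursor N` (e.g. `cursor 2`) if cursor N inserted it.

After op 1 (move_left): buffer="rtukci" (len 6), cursors c1@0 c2@2, authorship ......
After op 2 (insert('q')): buffer="qrtqukci" (len 8), cursors c1@1 c2@4, authorship 1..2....
After op 3 (move_right): buffer="qrtqukci" (len 8), cursors c1@2 c2@5, authorship 1..2....
After op 4 (move_right): buffer="qrtqukci" (len 8), cursors c1@3 c2@6, authorship 1..2....
After op 5 (insert('d')): buffer="qrtdqukdci" (len 10), cursors c1@4 c2@8, authorship 1..12..2..
After op 6 (insert('q')): buffer="qrtdqqukdqci" (len 12), cursors c1@5 c2@10, authorship 1..112..22..
Authorship (.=original, N=cursor N): 1 . . 1 1 2 . . 2 2 . .
Index 3: author = 1

Answer: cursor 1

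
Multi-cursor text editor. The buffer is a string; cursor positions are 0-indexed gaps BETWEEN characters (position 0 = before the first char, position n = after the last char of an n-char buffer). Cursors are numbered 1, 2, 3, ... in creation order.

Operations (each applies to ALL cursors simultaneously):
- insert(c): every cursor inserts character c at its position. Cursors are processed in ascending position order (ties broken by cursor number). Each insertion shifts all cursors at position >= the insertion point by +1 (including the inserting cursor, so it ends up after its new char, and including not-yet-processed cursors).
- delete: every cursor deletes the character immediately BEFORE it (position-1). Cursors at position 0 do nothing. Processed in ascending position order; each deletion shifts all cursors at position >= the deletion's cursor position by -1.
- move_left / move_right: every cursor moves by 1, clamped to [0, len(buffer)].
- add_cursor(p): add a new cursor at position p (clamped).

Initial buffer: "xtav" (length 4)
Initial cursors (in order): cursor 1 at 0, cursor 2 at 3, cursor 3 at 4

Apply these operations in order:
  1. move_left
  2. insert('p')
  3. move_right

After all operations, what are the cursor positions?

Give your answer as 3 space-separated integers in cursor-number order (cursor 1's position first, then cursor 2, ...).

Answer: 2 5 7

Derivation:
After op 1 (move_left): buffer="xtav" (len 4), cursors c1@0 c2@2 c3@3, authorship ....
After op 2 (insert('p')): buffer="pxtpapv" (len 7), cursors c1@1 c2@4 c3@6, authorship 1..2.3.
After op 3 (move_right): buffer="pxtpapv" (len 7), cursors c1@2 c2@5 c3@7, authorship 1..2.3.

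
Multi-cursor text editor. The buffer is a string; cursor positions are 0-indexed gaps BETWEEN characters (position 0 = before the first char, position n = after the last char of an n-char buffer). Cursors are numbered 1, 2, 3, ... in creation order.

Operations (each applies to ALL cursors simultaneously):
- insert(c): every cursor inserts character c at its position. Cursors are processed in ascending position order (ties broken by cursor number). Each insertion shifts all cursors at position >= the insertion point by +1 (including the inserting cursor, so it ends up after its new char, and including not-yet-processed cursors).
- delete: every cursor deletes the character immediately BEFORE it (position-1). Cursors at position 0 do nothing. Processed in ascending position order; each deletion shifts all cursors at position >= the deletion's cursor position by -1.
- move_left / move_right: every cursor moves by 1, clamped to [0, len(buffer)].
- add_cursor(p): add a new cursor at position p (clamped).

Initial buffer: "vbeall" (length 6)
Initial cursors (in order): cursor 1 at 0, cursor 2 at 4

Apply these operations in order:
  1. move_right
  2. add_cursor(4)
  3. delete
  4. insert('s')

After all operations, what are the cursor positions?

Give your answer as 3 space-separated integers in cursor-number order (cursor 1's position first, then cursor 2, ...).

Answer: 1 5 5

Derivation:
After op 1 (move_right): buffer="vbeall" (len 6), cursors c1@1 c2@5, authorship ......
After op 2 (add_cursor(4)): buffer="vbeall" (len 6), cursors c1@1 c3@4 c2@5, authorship ......
After op 3 (delete): buffer="bel" (len 3), cursors c1@0 c2@2 c3@2, authorship ...
After op 4 (insert('s')): buffer="sbessl" (len 6), cursors c1@1 c2@5 c3@5, authorship 1..23.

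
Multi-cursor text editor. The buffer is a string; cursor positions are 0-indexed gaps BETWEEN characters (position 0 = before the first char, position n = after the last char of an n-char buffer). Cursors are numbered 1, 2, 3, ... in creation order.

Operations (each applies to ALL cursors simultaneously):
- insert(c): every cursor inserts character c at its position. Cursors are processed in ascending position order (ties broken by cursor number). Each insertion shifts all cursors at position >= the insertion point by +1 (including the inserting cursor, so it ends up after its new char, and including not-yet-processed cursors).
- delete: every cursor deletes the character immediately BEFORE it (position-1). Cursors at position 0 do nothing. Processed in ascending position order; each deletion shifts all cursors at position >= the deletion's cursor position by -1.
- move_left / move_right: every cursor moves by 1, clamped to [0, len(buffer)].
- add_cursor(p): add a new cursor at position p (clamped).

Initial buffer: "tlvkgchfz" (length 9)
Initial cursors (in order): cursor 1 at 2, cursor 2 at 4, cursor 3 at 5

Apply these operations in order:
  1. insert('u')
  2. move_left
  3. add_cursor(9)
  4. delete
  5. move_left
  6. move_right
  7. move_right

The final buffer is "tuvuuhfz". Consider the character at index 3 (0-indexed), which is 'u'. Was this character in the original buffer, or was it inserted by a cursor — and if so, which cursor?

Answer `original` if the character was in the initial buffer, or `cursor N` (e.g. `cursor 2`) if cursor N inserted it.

After op 1 (insert('u')): buffer="tluvkuguchfz" (len 12), cursors c1@3 c2@6 c3@8, authorship ..1..2.3....
After op 2 (move_left): buffer="tluvkuguchfz" (len 12), cursors c1@2 c2@5 c3@7, authorship ..1..2.3....
After op 3 (add_cursor(9)): buffer="tluvkuguchfz" (len 12), cursors c1@2 c2@5 c3@7 c4@9, authorship ..1..2.3....
After op 4 (delete): buffer="tuvuuhfz" (len 8), cursors c1@1 c2@3 c3@4 c4@5, authorship .1.23...
After op 5 (move_left): buffer="tuvuuhfz" (len 8), cursors c1@0 c2@2 c3@3 c4@4, authorship .1.23...
After op 6 (move_right): buffer="tuvuuhfz" (len 8), cursors c1@1 c2@3 c3@4 c4@5, authorship .1.23...
After op 7 (move_right): buffer="tuvuuhfz" (len 8), cursors c1@2 c2@4 c3@5 c4@6, authorship .1.23...
Authorship (.=original, N=cursor N): . 1 . 2 3 . . .
Index 3: author = 2

Answer: cursor 2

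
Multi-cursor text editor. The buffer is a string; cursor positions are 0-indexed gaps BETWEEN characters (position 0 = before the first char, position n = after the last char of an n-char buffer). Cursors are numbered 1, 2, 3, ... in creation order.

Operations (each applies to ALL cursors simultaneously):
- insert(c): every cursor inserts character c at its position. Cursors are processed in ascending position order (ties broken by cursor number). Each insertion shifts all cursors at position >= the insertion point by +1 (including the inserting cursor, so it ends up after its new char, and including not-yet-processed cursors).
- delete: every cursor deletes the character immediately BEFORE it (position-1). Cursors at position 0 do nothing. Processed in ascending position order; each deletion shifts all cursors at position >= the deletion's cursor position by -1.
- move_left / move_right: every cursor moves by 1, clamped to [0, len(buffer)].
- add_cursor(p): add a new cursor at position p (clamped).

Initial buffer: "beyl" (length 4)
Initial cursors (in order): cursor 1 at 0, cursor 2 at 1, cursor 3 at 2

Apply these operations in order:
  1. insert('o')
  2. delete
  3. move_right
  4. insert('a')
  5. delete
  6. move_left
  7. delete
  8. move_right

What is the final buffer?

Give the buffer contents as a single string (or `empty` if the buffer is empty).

Answer: yl

Derivation:
After op 1 (insert('o')): buffer="oboeoyl" (len 7), cursors c1@1 c2@3 c3@5, authorship 1.2.3..
After op 2 (delete): buffer="beyl" (len 4), cursors c1@0 c2@1 c3@2, authorship ....
After op 3 (move_right): buffer="beyl" (len 4), cursors c1@1 c2@2 c3@3, authorship ....
After op 4 (insert('a')): buffer="baeayal" (len 7), cursors c1@2 c2@4 c3@6, authorship .1.2.3.
After op 5 (delete): buffer="beyl" (len 4), cursors c1@1 c2@2 c3@3, authorship ....
After op 6 (move_left): buffer="beyl" (len 4), cursors c1@0 c2@1 c3@2, authorship ....
After op 7 (delete): buffer="yl" (len 2), cursors c1@0 c2@0 c3@0, authorship ..
After op 8 (move_right): buffer="yl" (len 2), cursors c1@1 c2@1 c3@1, authorship ..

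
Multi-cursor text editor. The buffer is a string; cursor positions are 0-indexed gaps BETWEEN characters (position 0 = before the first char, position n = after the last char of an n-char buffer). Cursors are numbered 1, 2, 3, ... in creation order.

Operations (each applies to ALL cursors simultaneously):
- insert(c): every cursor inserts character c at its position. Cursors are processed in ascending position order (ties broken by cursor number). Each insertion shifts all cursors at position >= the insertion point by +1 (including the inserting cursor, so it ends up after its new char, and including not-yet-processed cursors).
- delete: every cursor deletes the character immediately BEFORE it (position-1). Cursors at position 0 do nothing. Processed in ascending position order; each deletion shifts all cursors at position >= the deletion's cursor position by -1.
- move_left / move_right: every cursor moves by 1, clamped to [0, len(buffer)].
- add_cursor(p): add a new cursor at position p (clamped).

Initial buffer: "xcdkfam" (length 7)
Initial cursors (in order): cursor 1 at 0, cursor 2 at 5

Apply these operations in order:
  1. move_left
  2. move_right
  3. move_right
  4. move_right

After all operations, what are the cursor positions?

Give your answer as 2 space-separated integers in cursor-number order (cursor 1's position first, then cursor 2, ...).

Answer: 3 7

Derivation:
After op 1 (move_left): buffer="xcdkfam" (len 7), cursors c1@0 c2@4, authorship .......
After op 2 (move_right): buffer="xcdkfam" (len 7), cursors c1@1 c2@5, authorship .......
After op 3 (move_right): buffer="xcdkfam" (len 7), cursors c1@2 c2@6, authorship .......
After op 4 (move_right): buffer="xcdkfam" (len 7), cursors c1@3 c2@7, authorship .......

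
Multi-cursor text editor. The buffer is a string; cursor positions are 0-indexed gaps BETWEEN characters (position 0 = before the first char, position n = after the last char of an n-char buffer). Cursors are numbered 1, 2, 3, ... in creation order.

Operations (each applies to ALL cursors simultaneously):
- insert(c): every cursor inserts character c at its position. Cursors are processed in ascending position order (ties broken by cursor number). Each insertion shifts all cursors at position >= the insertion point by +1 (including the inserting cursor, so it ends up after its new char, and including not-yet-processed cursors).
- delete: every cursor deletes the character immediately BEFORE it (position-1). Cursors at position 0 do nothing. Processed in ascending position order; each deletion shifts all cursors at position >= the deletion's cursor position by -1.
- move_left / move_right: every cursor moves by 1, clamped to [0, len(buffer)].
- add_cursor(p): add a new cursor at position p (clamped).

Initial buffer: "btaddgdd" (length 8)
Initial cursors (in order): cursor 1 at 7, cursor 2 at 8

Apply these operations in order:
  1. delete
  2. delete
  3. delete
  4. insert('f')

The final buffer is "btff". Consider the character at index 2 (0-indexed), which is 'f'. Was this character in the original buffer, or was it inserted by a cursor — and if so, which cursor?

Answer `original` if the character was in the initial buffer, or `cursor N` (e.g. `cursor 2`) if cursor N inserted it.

Answer: cursor 1

Derivation:
After op 1 (delete): buffer="btaddg" (len 6), cursors c1@6 c2@6, authorship ......
After op 2 (delete): buffer="btad" (len 4), cursors c1@4 c2@4, authorship ....
After op 3 (delete): buffer="bt" (len 2), cursors c1@2 c2@2, authorship ..
After op 4 (insert('f')): buffer="btff" (len 4), cursors c1@4 c2@4, authorship ..12
Authorship (.=original, N=cursor N): . . 1 2
Index 2: author = 1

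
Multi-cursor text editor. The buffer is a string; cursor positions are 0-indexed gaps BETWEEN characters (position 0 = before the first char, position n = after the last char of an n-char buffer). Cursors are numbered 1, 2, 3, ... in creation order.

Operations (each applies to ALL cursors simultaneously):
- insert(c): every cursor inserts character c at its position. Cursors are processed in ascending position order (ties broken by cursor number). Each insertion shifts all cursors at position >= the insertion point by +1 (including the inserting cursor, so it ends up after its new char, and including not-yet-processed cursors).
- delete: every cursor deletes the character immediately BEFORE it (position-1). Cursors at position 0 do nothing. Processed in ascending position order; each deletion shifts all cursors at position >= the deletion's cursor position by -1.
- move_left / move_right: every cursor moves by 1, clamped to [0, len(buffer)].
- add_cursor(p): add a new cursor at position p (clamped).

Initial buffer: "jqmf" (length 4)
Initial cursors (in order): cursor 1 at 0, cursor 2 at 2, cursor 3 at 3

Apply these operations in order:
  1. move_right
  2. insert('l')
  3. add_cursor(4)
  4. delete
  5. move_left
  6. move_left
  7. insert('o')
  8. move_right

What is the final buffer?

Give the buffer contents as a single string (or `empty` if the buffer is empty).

After op 1 (move_right): buffer="jqmf" (len 4), cursors c1@1 c2@3 c3@4, authorship ....
After op 2 (insert('l')): buffer="jlqmlfl" (len 7), cursors c1@2 c2@5 c3@7, authorship .1..2.3
After op 3 (add_cursor(4)): buffer="jlqmlfl" (len 7), cursors c1@2 c4@4 c2@5 c3@7, authorship .1..2.3
After op 4 (delete): buffer="jqf" (len 3), cursors c1@1 c2@2 c4@2 c3@3, authorship ...
After op 5 (move_left): buffer="jqf" (len 3), cursors c1@0 c2@1 c4@1 c3@2, authorship ...
After op 6 (move_left): buffer="jqf" (len 3), cursors c1@0 c2@0 c4@0 c3@1, authorship ...
After op 7 (insert('o')): buffer="ooojoqf" (len 7), cursors c1@3 c2@3 c4@3 c3@5, authorship 124.3..
After op 8 (move_right): buffer="ooojoqf" (len 7), cursors c1@4 c2@4 c4@4 c3@6, authorship 124.3..

Answer: ooojoqf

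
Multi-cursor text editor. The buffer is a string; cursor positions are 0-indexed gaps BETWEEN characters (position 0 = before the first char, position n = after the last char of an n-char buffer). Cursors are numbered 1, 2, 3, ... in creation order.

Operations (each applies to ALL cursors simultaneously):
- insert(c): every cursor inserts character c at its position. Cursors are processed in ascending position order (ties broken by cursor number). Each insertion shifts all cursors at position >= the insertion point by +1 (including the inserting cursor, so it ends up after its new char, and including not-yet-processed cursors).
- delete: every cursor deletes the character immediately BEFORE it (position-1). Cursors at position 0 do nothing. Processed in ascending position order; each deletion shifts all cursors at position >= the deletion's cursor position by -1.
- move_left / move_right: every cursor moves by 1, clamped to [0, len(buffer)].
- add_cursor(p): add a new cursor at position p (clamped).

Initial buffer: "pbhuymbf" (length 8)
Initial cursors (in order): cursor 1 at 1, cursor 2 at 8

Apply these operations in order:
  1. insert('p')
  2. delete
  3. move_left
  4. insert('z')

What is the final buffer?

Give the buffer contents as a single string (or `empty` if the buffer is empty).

Answer: zpbhuymbzf

Derivation:
After op 1 (insert('p')): buffer="ppbhuymbfp" (len 10), cursors c1@2 c2@10, authorship .1.......2
After op 2 (delete): buffer="pbhuymbf" (len 8), cursors c1@1 c2@8, authorship ........
After op 3 (move_left): buffer="pbhuymbf" (len 8), cursors c1@0 c2@7, authorship ........
After op 4 (insert('z')): buffer="zpbhuymbzf" (len 10), cursors c1@1 c2@9, authorship 1.......2.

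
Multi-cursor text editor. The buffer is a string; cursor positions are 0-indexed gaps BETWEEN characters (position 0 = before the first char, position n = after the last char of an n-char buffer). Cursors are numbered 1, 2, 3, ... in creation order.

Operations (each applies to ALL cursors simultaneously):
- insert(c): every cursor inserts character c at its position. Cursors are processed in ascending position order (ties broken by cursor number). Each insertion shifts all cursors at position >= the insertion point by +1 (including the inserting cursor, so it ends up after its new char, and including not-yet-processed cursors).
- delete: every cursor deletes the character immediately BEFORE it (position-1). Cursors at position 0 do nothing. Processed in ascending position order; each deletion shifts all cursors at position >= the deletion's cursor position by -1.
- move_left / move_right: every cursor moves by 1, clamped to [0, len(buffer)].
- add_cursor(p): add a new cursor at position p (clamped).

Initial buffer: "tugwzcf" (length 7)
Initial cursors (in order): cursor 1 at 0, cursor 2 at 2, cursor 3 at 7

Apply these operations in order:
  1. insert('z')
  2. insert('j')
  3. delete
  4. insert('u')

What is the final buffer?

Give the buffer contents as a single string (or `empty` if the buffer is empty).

Answer: zutuzugwzcfzu

Derivation:
After op 1 (insert('z')): buffer="ztuzgwzcfz" (len 10), cursors c1@1 c2@4 c3@10, authorship 1..2.....3
After op 2 (insert('j')): buffer="zjtuzjgwzcfzj" (len 13), cursors c1@2 c2@6 c3@13, authorship 11..22.....33
After op 3 (delete): buffer="ztuzgwzcfz" (len 10), cursors c1@1 c2@4 c3@10, authorship 1..2.....3
After op 4 (insert('u')): buffer="zutuzugwzcfzu" (len 13), cursors c1@2 c2@6 c3@13, authorship 11..22.....33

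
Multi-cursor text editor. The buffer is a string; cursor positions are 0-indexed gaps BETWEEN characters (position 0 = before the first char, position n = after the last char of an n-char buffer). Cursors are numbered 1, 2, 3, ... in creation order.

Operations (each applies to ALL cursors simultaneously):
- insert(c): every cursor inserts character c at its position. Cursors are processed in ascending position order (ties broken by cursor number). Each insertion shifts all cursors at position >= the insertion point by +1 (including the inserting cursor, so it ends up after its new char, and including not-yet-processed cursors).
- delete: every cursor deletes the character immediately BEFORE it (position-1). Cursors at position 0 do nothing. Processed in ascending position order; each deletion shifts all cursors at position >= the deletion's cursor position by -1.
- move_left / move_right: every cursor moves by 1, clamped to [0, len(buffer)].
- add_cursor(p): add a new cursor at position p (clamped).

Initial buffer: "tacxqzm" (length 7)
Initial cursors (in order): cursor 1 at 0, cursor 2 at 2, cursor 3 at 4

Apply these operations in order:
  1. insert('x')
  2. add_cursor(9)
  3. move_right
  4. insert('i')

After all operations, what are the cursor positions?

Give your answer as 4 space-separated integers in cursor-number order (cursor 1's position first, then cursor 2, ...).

After op 1 (insert('x')): buffer="xtaxcxxqzm" (len 10), cursors c1@1 c2@4 c3@7, authorship 1..2..3...
After op 2 (add_cursor(9)): buffer="xtaxcxxqzm" (len 10), cursors c1@1 c2@4 c3@7 c4@9, authorship 1..2..3...
After op 3 (move_right): buffer="xtaxcxxqzm" (len 10), cursors c1@2 c2@5 c3@8 c4@10, authorship 1..2..3...
After op 4 (insert('i')): buffer="xtiaxcixxqizmi" (len 14), cursors c1@3 c2@7 c3@11 c4@14, authorship 1.1.2.2.3.3..4

Answer: 3 7 11 14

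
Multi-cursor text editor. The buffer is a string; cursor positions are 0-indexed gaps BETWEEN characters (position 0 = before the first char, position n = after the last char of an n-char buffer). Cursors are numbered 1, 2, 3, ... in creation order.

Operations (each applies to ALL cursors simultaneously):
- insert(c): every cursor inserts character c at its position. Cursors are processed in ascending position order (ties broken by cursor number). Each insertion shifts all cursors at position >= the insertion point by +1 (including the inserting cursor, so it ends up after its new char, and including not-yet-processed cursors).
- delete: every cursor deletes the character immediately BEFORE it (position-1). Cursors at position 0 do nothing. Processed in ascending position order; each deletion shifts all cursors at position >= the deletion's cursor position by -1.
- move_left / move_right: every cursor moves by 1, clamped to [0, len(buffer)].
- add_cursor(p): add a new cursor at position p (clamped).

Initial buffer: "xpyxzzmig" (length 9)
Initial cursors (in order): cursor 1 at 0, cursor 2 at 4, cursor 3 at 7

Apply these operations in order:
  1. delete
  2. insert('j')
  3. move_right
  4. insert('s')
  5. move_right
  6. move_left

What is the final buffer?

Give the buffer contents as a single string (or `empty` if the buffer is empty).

Answer: jxspyjzszjisg

Derivation:
After op 1 (delete): buffer="xpyzzig" (len 7), cursors c1@0 c2@3 c3@5, authorship .......
After op 2 (insert('j')): buffer="jxpyjzzjig" (len 10), cursors c1@1 c2@5 c3@8, authorship 1...2..3..
After op 3 (move_right): buffer="jxpyjzzjig" (len 10), cursors c1@2 c2@6 c3@9, authorship 1...2..3..
After op 4 (insert('s')): buffer="jxspyjzszjisg" (len 13), cursors c1@3 c2@8 c3@12, authorship 1.1..2.2.3.3.
After op 5 (move_right): buffer="jxspyjzszjisg" (len 13), cursors c1@4 c2@9 c3@13, authorship 1.1..2.2.3.3.
After op 6 (move_left): buffer="jxspyjzszjisg" (len 13), cursors c1@3 c2@8 c3@12, authorship 1.1..2.2.3.3.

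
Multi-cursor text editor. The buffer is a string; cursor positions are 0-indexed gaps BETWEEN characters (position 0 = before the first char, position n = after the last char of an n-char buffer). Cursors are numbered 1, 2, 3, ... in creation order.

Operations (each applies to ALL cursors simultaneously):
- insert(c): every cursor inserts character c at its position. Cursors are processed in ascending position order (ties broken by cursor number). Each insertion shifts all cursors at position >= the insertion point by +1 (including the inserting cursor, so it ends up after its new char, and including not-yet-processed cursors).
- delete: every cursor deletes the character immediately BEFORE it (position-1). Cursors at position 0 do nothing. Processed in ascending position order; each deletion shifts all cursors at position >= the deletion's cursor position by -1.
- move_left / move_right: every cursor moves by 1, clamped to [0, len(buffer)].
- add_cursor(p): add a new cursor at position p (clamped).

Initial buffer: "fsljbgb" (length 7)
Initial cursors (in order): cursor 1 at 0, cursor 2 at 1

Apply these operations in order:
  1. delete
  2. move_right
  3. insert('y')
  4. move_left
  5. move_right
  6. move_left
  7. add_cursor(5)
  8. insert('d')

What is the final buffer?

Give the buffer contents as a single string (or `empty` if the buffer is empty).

Answer: syddyljdbgb

Derivation:
After op 1 (delete): buffer="sljbgb" (len 6), cursors c1@0 c2@0, authorship ......
After op 2 (move_right): buffer="sljbgb" (len 6), cursors c1@1 c2@1, authorship ......
After op 3 (insert('y')): buffer="syyljbgb" (len 8), cursors c1@3 c2@3, authorship .12.....
After op 4 (move_left): buffer="syyljbgb" (len 8), cursors c1@2 c2@2, authorship .12.....
After op 5 (move_right): buffer="syyljbgb" (len 8), cursors c1@3 c2@3, authorship .12.....
After op 6 (move_left): buffer="syyljbgb" (len 8), cursors c1@2 c2@2, authorship .12.....
After op 7 (add_cursor(5)): buffer="syyljbgb" (len 8), cursors c1@2 c2@2 c3@5, authorship .12.....
After op 8 (insert('d')): buffer="syddyljdbgb" (len 11), cursors c1@4 c2@4 c3@8, authorship .1122..3...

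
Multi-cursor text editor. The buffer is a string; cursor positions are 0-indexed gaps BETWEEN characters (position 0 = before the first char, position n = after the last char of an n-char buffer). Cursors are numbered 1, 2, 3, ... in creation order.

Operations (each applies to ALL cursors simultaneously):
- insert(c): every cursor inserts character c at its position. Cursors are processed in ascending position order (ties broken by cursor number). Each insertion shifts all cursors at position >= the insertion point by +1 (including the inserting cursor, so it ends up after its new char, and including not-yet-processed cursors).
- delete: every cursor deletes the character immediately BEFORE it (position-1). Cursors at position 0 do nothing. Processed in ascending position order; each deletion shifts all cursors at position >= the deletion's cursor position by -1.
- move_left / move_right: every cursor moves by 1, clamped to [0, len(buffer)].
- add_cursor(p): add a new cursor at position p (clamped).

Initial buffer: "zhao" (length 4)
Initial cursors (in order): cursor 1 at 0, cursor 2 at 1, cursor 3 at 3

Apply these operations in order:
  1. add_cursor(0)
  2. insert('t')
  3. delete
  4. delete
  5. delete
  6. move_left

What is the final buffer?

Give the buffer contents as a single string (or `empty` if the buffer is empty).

After op 1 (add_cursor(0)): buffer="zhao" (len 4), cursors c1@0 c4@0 c2@1 c3@3, authorship ....
After op 2 (insert('t')): buffer="ttzthato" (len 8), cursors c1@2 c4@2 c2@4 c3@7, authorship 14.2..3.
After op 3 (delete): buffer="zhao" (len 4), cursors c1@0 c4@0 c2@1 c3@3, authorship ....
After op 4 (delete): buffer="ho" (len 2), cursors c1@0 c2@0 c4@0 c3@1, authorship ..
After op 5 (delete): buffer="o" (len 1), cursors c1@0 c2@0 c3@0 c4@0, authorship .
After op 6 (move_left): buffer="o" (len 1), cursors c1@0 c2@0 c3@0 c4@0, authorship .

Answer: o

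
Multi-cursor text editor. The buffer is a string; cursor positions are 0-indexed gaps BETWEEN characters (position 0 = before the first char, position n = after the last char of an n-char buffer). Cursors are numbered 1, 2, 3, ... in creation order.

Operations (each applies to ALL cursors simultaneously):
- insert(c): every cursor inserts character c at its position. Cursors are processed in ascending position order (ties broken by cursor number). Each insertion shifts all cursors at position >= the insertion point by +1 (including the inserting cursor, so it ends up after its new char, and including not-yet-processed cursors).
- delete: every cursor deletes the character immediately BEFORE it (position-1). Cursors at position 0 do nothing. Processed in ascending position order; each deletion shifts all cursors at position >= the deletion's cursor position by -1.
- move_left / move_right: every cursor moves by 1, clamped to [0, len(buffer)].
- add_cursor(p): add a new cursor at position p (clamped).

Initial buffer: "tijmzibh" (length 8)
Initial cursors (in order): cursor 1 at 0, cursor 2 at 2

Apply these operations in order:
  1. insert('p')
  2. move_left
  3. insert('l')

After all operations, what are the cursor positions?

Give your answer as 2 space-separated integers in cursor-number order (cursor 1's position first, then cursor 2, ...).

After op 1 (insert('p')): buffer="ptipjmzibh" (len 10), cursors c1@1 c2@4, authorship 1..2......
After op 2 (move_left): buffer="ptipjmzibh" (len 10), cursors c1@0 c2@3, authorship 1..2......
After op 3 (insert('l')): buffer="lptilpjmzibh" (len 12), cursors c1@1 c2@5, authorship 11..22......

Answer: 1 5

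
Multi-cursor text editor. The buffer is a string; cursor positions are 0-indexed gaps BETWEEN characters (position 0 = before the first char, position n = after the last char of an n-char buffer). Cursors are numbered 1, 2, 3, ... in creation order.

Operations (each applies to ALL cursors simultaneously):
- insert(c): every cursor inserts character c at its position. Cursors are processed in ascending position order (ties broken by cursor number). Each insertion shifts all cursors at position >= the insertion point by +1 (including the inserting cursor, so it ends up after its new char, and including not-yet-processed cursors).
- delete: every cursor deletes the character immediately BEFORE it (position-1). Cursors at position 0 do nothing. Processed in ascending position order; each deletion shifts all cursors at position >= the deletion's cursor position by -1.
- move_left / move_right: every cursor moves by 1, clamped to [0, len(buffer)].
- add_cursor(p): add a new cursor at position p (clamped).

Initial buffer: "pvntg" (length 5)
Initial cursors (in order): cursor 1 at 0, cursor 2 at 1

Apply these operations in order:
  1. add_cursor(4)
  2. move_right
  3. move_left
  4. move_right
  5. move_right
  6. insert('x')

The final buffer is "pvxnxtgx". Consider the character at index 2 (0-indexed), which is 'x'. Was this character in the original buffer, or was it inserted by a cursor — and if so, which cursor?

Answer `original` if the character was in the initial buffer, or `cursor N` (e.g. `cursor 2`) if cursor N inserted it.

After op 1 (add_cursor(4)): buffer="pvntg" (len 5), cursors c1@0 c2@1 c3@4, authorship .....
After op 2 (move_right): buffer="pvntg" (len 5), cursors c1@1 c2@2 c3@5, authorship .....
After op 3 (move_left): buffer="pvntg" (len 5), cursors c1@0 c2@1 c3@4, authorship .....
After op 4 (move_right): buffer="pvntg" (len 5), cursors c1@1 c2@2 c3@5, authorship .....
After op 5 (move_right): buffer="pvntg" (len 5), cursors c1@2 c2@3 c3@5, authorship .....
After op 6 (insert('x')): buffer="pvxnxtgx" (len 8), cursors c1@3 c2@5 c3@8, authorship ..1.2..3
Authorship (.=original, N=cursor N): . . 1 . 2 . . 3
Index 2: author = 1

Answer: cursor 1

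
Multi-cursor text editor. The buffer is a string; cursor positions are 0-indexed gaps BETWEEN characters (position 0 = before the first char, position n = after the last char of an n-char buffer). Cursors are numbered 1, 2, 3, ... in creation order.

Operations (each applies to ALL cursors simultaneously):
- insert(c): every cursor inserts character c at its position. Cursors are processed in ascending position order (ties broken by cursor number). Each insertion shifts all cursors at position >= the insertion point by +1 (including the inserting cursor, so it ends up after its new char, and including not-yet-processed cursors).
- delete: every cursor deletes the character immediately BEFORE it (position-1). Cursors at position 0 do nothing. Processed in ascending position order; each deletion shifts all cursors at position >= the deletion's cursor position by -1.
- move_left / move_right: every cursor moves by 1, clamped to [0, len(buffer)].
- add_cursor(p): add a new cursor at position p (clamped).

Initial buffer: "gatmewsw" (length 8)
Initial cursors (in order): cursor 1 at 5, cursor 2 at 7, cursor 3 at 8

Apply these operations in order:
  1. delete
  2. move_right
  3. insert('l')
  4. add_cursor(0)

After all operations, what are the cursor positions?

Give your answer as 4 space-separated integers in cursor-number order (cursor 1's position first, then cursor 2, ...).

After op 1 (delete): buffer="gatmw" (len 5), cursors c1@4 c2@5 c3@5, authorship .....
After op 2 (move_right): buffer="gatmw" (len 5), cursors c1@5 c2@5 c3@5, authorship .....
After op 3 (insert('l')): buffer="gatmwlll" (len 8), cursors c1@8 c2@8 c3@8, authorship .....123
After op 4 (add_cursor(0)): buffer="gatmwlll" (len 8), cursors c4@0 c1@8 c2@8 c3@8, authorship .....123

Answer: 8 8 8 0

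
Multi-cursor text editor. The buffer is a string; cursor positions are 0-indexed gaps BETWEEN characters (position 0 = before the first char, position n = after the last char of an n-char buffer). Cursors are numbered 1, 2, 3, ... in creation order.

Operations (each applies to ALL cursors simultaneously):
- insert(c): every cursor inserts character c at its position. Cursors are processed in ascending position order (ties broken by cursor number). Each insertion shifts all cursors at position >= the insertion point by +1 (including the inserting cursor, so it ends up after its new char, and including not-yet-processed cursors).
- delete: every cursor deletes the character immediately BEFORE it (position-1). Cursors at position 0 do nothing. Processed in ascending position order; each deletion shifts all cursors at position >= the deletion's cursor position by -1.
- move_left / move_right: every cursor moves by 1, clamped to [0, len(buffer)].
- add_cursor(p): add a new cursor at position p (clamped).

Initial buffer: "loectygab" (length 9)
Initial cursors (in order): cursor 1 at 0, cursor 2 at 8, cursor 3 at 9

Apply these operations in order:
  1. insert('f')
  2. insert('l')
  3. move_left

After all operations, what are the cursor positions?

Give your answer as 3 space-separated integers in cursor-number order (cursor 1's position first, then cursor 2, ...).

After op 1 (insert('f')): buffer="floectygafbf" (len 12), cursors c1@1 c2@10 c3@12, authorship 1........2.3
After op 2 (insert('l')): buffer="flloectygaflbfl" (len 15), cursors c1@2 c2@12 c3@15, authorship 11........22.33
After op 3 (move_left): buffer="flloectygaflbfl" (len 15), cursors c1@1 c2@11 c3@14, authorship 11........22.33

Answer: 1 11 14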